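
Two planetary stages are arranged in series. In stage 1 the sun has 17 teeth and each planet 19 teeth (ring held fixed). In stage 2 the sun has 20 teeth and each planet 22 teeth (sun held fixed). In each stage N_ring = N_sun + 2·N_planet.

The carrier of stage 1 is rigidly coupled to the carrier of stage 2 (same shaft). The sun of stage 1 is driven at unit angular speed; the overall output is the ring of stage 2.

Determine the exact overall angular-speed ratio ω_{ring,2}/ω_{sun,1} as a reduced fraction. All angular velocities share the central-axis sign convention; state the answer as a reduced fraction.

119/384

Stage 1: N_ring = 17 + 2·19 = 55
Stage 1: 17(ω_s−ω_c) = −55(ω_r−ω_c),  ω_r=0, ω_s=1
Stage 1: 17(1−ω_c) = −55(0−ω_c)  ⇒  72ω_c = 17  ⇒  ω_c = 17/72
  ⇒ ω_c¹/ω_s¹ = 17/72
Stage 2: N_ring = 20 + 2·22 = 64
Stage 2: 20(ω_s−ω_c) = −64(ω_r−ω_c),  ω_s=0, ω_c=1
Stage 2: ω_r = 1 − (20/64)(0−1) = 21/16
  ⇒ ω_r²/ω_c² = 21/16
Coupling ω_c² = ω_c¹ ⇒ overall = 17/72 × 21/16 = 119/384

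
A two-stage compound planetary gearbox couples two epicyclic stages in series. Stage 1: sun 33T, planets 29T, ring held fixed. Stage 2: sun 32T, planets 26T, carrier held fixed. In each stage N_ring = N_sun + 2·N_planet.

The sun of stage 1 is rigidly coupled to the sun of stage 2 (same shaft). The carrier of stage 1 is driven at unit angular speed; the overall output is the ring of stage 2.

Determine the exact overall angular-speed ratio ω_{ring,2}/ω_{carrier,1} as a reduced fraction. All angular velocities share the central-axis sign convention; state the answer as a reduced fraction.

-992/693

Stage 1: N_ring = 33 + 2·29 = 91
Stage 1: 33(ω_s−ω_c) = −91(ω_r−ω_c),  ω_r=0, ω_c=1
Stage 1: ω_s = 1 − (91/33)(0−1) = 124/33
  ⇒ ω_s¹/ω_c¹ = 124/33
Stage 2: N_ring = 32 + 2·26 = 84
Stage 2: 32(ω_s−ω_c) = −84(ω_r−ω_c),  ω_c=0, ω_s=1
Stage 2: ω_r = 0 − (32/84)(1−0) = -8/21
  ⇒ ω_r²/ω_s² = -8/21
Coupling ω_s² = ω_s¹ ⇒ overall = 124/33 × -8/21 = -992/693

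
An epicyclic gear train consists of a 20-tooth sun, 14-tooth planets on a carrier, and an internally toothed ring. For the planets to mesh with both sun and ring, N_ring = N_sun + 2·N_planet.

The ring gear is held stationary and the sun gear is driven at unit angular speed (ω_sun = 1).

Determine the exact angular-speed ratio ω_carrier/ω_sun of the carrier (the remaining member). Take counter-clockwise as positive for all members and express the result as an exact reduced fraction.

5/17

N_ring = 20 + 2·14 = 48
20(ω_s−ω_c) = −48(ω_r−ω_c),  ω_r=0, ω_s=1
20(1−ω_c) = −48(0−ω_c)  ⇒  68ω_c = 20  ⇒  ω_c = 5/17
ω_c/ω_s = 5/17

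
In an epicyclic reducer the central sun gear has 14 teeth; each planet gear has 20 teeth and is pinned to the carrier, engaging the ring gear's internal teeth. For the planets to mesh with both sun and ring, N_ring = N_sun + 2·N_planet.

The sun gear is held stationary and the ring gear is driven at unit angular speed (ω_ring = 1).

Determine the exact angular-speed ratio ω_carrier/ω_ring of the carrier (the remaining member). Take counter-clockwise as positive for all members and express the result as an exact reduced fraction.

N_ring = 14 + 2·20 = 54
14(ω_s−ω_c) = −54(ω_r−ω_c),  ω_s=0, ω_r=1
14(0−ω_c) = −54(1−ω_c)  ⇒  68ω_c = 54  ⇒  ω_c = 27/34
ω_c/ω_r = 27/34

27/34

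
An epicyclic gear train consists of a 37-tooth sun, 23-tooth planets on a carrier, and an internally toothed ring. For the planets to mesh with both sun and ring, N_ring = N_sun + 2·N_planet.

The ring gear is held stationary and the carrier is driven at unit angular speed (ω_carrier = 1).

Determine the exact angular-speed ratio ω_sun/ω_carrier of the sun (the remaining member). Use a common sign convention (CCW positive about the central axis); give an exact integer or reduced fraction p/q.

N_ring = 37 + 2·23 = 83
37(ω_s−ω_c) = −83(ω_r−ω_c),  ω_r=0, ω_c=1
ω_s = 1 − (83/37)(0−1) = 120/37
ω_s/ω_c = 120/37

120/37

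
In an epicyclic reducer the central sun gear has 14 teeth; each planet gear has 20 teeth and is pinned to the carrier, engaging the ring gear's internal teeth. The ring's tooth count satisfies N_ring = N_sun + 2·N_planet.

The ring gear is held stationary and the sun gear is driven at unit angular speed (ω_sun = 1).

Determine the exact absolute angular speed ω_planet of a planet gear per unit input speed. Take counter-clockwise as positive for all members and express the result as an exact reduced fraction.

N_ring = 14 + 2·20 = 54
14(ω_s−ω_c) = −54(ω_r−ω_c),  ω_r=0, ω_s=1
14(1−ω_c) = −54(0−ω_c)  ⇒  68ω_c = 14  ⇒  ω_c = 7/34
sun–planet: 14·(1−7/34) = −20·(ω_p−ω_c)  ⇒  ω_p−ω_c = −(14/20)·(27/34) = -189/340
ω_p = 7/34 − 189/340 = -7/20

-7/20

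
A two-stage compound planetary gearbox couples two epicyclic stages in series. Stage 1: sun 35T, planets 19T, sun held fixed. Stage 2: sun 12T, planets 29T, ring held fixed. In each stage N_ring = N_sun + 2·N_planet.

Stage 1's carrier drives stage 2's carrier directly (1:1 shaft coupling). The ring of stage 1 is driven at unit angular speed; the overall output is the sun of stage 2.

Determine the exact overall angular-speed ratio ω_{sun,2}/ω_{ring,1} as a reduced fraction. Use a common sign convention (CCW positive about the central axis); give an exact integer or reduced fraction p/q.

2993/648

Stage 1: N_ring = 35 + 2·19 = 73
Stage 1: 35(ω_s−ω_c) = −73(ω_r−ω_c),  ω_s=0, ω_r=1
Stage 1: 35(0−ω_c) = −73(1−ω_c)  ⇒  108ω_c = 73  ⇒  ω_c = 73/108
  ⇒ ω_c¹/ω_r¹ = 73/108
Stage 2: N_ring = 12 + 2·29 = 70
Stage 2: 12(ω_s−ω_c) = −70(ω_r−ω_c),  ω_r=0, ω_c=1
Stage 2: ω_s = 1 − (70/12)(0−1) = 41/6
  ⇒ ω_s²/ω_c² = 41/6
Coupling ω_c² = ω_c¹ ⇒ overall = 73/108 × 41/6 = 2993/648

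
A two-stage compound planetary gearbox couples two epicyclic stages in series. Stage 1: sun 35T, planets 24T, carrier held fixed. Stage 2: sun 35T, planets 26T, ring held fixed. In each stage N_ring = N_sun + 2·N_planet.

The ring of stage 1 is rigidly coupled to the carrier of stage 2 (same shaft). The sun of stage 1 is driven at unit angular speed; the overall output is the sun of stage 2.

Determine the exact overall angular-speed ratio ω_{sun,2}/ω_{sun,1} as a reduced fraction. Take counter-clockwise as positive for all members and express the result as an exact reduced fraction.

Stage 1: N_ring = 35 + 2·24 = 83
Stage 1: 35(ω_s−ω_c) = −83(ω_r−ω_c),  ω_c=0, ω_s=1
Stage 1: ω_r = 0 − (35/83)(1−0) = -35/83
  ⇒ ω_r¹/ω_s¹ = -35/83
Stage 2: N_ring = 35 + 2·26 = 87
Stage 2: 35(ω_s−ω_c) = −87(ω_r−ω_c),  ω_r=0, ω_c=1
Stage 2: ω_s = 1 − (87/35)(0−1) = 122/35
  ⇒ ω_s²/ω_c² = 122/35
Coupling ω_c² = ω_r¹ ⇒ overall = -35/83 × 122/35 = -122/83

-122/83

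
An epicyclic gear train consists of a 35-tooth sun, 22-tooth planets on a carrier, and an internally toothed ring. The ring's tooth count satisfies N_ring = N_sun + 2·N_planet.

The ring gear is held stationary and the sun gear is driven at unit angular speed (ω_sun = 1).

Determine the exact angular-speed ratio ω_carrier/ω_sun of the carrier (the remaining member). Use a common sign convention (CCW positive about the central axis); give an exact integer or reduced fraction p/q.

35/114

N_ring = 35 + 2·22 = 79
35(ω_s−ω_c) = −79(ω_r−ω_c),  ω_r=0, ω_s=1
35(1−ω_c) = −79(0−ω_c)  ⇒  114ω_c = 35  ⇒  ω_c = 35/114
ω_c/ω_s = 35/114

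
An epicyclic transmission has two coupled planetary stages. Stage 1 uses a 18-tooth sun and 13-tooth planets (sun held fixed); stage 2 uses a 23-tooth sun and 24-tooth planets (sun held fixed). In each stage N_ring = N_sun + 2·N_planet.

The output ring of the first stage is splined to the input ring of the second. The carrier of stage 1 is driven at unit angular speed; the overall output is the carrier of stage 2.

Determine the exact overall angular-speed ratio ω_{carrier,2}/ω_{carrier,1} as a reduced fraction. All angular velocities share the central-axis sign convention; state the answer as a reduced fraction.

Stage 1: N_ring = 18 + 2·13 = 44
Stage 1: 18(ω_s−ω_c) = −44(ω_r−ω_c),  ω_s=0, ω_c=1
Stage 1: ω_r = 1 − (18/44)(0−1) = 31/22
  ⇒ ω_r¹/ω_c¹ = 31/22
Stage 2: N_ring = 23 + 2·24 = 71
Stage 2: 23(ω_s−ω_c) = −71(ω_r−ω_c),  ω_s=0, ω_r=1
Stage 2: 23(0−ω_c) = −71(1−ω_c)  ⇒  94ω_c = 71  ⇒  ω_c = 71/94
  ⇒ ω_c²/ω_r² = 71/94
Coupling ω_r² = ω_r¹ ⇒ overall = 31/22 × 71/94 = 2201/2068

2201/2068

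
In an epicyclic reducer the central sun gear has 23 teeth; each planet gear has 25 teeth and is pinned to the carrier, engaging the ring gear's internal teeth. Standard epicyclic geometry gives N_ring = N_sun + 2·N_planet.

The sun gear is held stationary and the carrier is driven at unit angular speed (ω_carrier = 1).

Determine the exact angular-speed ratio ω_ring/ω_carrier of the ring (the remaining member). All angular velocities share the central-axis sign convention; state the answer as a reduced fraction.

N_ring = 23 + 2·25 = 73
23(ω_s−ω_c) = −73(ω_r−ω_c),  ω_s=0, ω_c=1
ω_r = 1 − (23/73)(0−1) = 96/73
ω_r/ω_c = 96/73

96/73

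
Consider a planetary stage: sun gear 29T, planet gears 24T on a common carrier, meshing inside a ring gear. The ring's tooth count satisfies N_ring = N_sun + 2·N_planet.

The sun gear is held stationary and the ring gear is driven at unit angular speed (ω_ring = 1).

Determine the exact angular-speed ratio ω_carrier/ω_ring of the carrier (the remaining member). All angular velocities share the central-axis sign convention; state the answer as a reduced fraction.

N_ring = 29 + 2·24 = 77
29(ω_s−ω_c) = −77(ω_r−ω_c),  ω_s=0, ω_r=1
29(0−ω_c) = −77(1−ω_c)  ⇒  106ω_c = 77  ⇒  ω_c = 77/106
ω_c/ω_r = 77/106

77/106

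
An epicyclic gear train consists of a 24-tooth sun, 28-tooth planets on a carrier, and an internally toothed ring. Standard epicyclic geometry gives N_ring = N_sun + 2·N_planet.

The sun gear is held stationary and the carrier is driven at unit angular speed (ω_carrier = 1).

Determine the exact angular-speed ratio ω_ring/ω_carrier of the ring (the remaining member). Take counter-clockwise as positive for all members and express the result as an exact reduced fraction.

N_ring = 24 + 2·28 = 80
24(ω_s−ω_c) = −80(ω_r−ω_c),  ω_s=0, ω_c=1
ω_r = 1 − (24/80)(0−1) = 13/10
ω_r/ω_c = 13/10

13/10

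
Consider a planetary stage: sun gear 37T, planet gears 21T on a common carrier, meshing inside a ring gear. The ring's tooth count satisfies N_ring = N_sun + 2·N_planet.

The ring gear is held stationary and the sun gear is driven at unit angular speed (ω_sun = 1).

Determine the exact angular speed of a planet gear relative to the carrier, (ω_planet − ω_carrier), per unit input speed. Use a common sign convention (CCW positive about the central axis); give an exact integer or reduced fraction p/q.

N_ring = 37 + 2·21 = 79
37(ω_s−ω_c) = −79(ω_r−ω_c),  ω_r=0, ω_s=1
37(1−ω_c) = −79(0−ω_c)  ⇒  116ω_c = 37  ⇒  ω_c = 37/116
sun–planet: 37·(1−37/116) = −21·(ω_p−ω_c)  ⇒  ω_p−ω_c = −(37/21)·(79/116) = -2923/2436

-2923/2436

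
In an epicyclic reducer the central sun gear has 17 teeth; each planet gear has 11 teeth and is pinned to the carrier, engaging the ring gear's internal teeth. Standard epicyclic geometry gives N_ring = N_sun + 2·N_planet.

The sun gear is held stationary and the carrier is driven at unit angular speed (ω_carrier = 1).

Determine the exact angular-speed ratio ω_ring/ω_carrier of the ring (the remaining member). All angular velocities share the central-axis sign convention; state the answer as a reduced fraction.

56/39

N_ring = 17 + 2·11 = 39
17(ω_s−ω_c) = −39(ω_r−ω_c),  ω_s=0, ω_c=1
ω_r = 1 − (17/39)(0−1) = 56/39
ω_r/ω_c = 56/39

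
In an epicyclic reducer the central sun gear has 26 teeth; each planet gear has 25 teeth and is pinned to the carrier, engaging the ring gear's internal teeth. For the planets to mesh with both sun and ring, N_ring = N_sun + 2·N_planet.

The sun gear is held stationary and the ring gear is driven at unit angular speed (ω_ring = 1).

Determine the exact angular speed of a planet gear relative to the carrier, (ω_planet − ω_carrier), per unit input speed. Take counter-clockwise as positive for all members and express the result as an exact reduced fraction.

N_ring = 26 + 2·25 = 76
26(ω_s−ω_c) = −76(ω_r−ω_c),  ω_s=0, ω_r=1
26(0−ω_c) = −76(1−ω_c)  ⇒  102ω_c = 76  ⇒  ω_c = 38/51
sun–planet: 26·(0−38/51) = −25·(ω_p−ω_c)  ⇒  ω_p−ω_c = −(26/25)·(-38/51) = 988/1275

988/1275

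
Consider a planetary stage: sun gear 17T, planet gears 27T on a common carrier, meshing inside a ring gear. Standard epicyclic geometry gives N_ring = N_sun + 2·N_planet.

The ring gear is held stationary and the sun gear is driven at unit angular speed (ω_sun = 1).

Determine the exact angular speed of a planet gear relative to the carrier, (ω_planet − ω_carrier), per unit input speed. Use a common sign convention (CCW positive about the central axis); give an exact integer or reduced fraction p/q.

N_ring = 17 + 2·27 = 71
17(ω_s−ω_c) = −71(ω_r−ω_c),  ω_r=0, ω_s=1
17(1−ω_c) = −71(0−ω_c)  ⇒  88ω_c = 17  ⇒  ω_c = 17/88
sun–planet: 17·(1−17/88) = −27·(ω_p−ω_c)  ⇒  ω_p−ω_c = −(17/27)·(71/88) = -1207/2376

-1207/2376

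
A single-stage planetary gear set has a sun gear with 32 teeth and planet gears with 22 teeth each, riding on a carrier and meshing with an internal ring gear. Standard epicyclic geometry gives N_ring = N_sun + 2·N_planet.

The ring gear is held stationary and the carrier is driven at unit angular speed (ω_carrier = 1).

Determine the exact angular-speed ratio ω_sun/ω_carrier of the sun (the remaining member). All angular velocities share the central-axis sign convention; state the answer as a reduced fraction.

N_ring = 32 + 2·22 = 76
32(ω_s−ω_c) = −76(ω_r−ω_c),  ω_r=0, ω_c=1
ω_s = 1 − (76/32)(0−1) = 27/8
ω_s/ω_c = 27/8

27/8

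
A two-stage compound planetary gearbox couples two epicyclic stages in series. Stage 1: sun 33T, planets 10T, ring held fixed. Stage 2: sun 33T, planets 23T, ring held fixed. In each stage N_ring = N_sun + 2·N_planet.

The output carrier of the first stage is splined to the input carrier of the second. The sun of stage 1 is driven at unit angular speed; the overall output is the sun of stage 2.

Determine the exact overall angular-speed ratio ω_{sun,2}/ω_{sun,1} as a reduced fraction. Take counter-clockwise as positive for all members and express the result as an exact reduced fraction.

56/43

Stage 1: N_ring = 33 + 2·10 = 53
Stage 1: 33(ω_s−ω_c) = −53(ω_r−ω_c),  ω_r=0, ω_s=1
Stage 1: 33(1−ω_c) = −53(0−ω_c)  ⇒  86ω_c = 33  ⇒  ω_c = 33/86
  ⇒ ω_c¹/ω_s¹ = 33/86
Stage 2: N_ring = 33 + 2·23 = 79
Stage 2: 33(ω_s−ω_c) = −79(ω_r−ω_c),  ω_r=0, ω_c=1
Stage 2: ω_s = 1 − (79/33)(0−1) = 112/33
  ⇒ ω_s²/ω_c² = 112/33
Coupling ω_c² = ω_c¹ ⇒ overall = 33/86 × 112/33 = 56/43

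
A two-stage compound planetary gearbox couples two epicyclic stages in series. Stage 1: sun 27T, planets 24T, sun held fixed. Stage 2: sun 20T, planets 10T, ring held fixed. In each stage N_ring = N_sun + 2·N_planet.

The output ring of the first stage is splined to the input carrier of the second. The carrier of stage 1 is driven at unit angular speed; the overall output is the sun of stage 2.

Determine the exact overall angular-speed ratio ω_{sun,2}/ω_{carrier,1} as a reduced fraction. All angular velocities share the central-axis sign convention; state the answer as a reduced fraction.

102/25

Stage 1: N_ring = 27 + 2·24 = 75
Stage 1: 27(ω_s−ω_c) = −75(ω_r−ω_c),  ω_s=0, ω_c=1
Stage 1: ω_r = 1 − (27/75)(0−1) = 34/25
  ⇒ ω_r¹/ω_c¹ = 34/25
Stage 2: N_ring = 20 + 2·10 = 40
Stage 2: 20(ω_s−ω_c) = −40(ω_r−ω_c),  ω_r=0, ω_c=1
Stage 2: ω_s = 1 − (40/20)(0−1) = 3
  ⇒ ω_s²/ω_c² = 3
Coupling ω_c² = ω_r¹ ⇒ overall = 34/25 × 3 = 102/25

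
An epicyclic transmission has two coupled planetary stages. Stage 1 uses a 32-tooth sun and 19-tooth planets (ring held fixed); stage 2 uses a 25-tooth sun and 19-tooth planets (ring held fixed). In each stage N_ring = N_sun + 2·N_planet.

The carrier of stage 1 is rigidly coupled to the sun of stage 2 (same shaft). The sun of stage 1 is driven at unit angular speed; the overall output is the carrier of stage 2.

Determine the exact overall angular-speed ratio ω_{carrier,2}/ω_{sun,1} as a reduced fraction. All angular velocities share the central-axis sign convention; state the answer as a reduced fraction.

Stage 1: N_ring = 32 + 2·19 = 70
Stage 1: 32(ω_s−ω_c) = −70(ω_r−ω_c),  ω_r=0, ω_s=1
Stage 1: 32(1−ω_c) = −70(0−ω_c)  ⇒  102ω_c = 32  ⇒  ω_c = 16/51
  ⇒ ω_c¹/ω_s¹ = 16/51
Stage 2: N_ring = 25 + 2·19 = 63
Stage 2: 25(ω_s−ω_c) = −63(ω_r−ω_c),  ω_r=0, ω_s=1
Stage 2: 25(1−ω_c) = −63(0−ω_c)  ⇒  88ω_c = 25  ⇒  ω_c = 25/88
  ⇒ ω_c²/ω_s² = 25/88
Coupling ω_s² = ω_c¹ ⇒ overall = 16/51 × 25/88 = 50/561

50/561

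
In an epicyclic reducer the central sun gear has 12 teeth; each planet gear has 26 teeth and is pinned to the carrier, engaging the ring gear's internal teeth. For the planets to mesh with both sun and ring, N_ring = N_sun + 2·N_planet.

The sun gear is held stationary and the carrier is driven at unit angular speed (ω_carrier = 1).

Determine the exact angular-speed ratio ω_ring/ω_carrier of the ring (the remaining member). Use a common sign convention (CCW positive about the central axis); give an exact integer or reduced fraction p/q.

19/16

N_ring = 12 + 2·26 = 64
12(ω_s−ω_c) = −64(ω_r−ω_c),  ω_s=0, ω_c=1
ω_r = 1 − (12/64)(0−1) = 19/16
ω_r/ω_c = 19/16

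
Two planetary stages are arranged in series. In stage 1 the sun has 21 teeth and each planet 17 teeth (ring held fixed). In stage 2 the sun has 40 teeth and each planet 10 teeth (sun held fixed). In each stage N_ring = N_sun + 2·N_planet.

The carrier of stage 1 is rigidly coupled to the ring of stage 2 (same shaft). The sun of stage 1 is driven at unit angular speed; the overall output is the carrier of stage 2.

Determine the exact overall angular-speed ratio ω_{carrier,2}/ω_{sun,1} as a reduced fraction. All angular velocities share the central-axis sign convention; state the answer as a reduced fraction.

Stage 1: N_ring = 21 + 2·17 = 55
Stage 1: 21(ω_s−ω_c) = −55(ω_r−ω_c),  ω_r=0, ω_s=1
Stage 1: 21(1−ω_c) = −55(0−ω_c)  ⇒  76ω_c = 21  ⇒  ω_c = 21/76
  ⇒ ω_c¹/ω_s¹ = 21/76
Stage 2: N_ring = 40 + 2·10 = 60
Stage 2: 40(ω_s−ω_c) = −60(ω_r−ω_c),  ω_s=0, ω_r=1
Stage 2: 40(0−ω_c) = −60(1−ω_c)  ⇒  100ω_c = 60  ⇒  ω_c = 3/5
  ⇒ ω_c²/ω_r² = 3/5
Coupling ω_r² = ω_c¹ ⇒ overall = 21/76 × 3/5 = 63/380

63/380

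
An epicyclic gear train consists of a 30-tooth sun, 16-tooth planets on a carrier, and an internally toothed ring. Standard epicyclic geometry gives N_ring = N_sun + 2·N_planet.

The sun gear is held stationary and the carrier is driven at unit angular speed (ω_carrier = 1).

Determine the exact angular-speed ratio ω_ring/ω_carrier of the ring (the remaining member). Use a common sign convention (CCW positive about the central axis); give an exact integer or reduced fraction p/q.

N_ring = 30 + 2·16 = 62
30(ω_s−ω_c) = −62(ω_r−ω_c),  ω_s=0, ω_c=1
ω_r = 1 − (30/62)(0−1) = 46/31
ω_r/ω_c = 46/31

46/31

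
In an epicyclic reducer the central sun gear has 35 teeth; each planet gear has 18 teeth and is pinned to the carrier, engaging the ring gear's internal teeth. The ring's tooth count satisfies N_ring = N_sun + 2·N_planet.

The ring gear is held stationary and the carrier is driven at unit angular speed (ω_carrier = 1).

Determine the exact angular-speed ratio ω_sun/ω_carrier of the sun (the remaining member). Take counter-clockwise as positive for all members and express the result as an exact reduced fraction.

106/35

N_ring = 35 + 2·18 = 71
35(ω_s−ω_c) = −71(ω_r−ω_c),  ω_r=0, ω_c=1
ω_s = 1 − (71/35)(0−1) = 106/35
ω_s/ω_c = 106/35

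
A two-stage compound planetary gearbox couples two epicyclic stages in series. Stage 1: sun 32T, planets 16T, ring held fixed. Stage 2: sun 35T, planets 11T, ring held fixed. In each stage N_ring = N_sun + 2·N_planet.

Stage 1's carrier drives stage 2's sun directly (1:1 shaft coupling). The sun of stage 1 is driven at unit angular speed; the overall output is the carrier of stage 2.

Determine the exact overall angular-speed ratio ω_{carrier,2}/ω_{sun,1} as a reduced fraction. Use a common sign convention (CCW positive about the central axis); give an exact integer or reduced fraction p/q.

35/276

Stage 1: N_ring = 32 + 2·16 = 64
Stage 1: 32(ω_s−ω_c) = −64(ω_r−ω_c),  ω_r=0, ω_s=1
Stage 1: 32(1−ω_c) = −64(0−ω_c)  ⇒  96ω_c = 32  ⇒  ω_c = 1/3
  ⇒ ω_c¹/ω_s¹ = 1/3
Stage 2: N_ring = 35 + 2·11 = 57
Stage 2: 35(ω_s−ω_c) = −57(ω_r−ω_c),  ω_r=0, ω_s=1
Stage 2: 35(1−ω_c) = −57(0−ω_c)  ⇒  92ω_c = 35  ⇒  ω_c = 35/92
  ⇒ ω_c²/ω_s² = 35/92
Coupling ω_s² = ω_c¹ ⇒ overall = 1/3 × 35/92 = 35/276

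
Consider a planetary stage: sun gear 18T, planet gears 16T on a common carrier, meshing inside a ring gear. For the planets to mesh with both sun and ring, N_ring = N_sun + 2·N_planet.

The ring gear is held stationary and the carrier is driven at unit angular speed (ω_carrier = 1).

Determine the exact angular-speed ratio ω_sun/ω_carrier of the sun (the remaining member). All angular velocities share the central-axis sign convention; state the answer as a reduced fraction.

34/9

N_ring = 18 + 2·16 = 50
18(ω_s−ω_c) = −50(ω_r−ω_c),  ω_r=0, ω_c=1
ω_s = 1 − (50/18)(0−1) = 34/9
ω_s/ω_c = 34/9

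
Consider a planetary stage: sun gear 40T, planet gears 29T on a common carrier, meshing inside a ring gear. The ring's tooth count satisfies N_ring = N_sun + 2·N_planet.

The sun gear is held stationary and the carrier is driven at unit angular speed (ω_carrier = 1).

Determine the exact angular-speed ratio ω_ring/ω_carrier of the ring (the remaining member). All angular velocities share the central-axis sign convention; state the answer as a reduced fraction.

69/49

N_ring = 40 + 2·29 = 98
40(ω_s−ω_c) = −98(ω_r−ω_c),  ω_s=0, ω_c=1
ω_r = 1 − (40/98)(0−1) = 69/49
ω_r/ω_c = 69/49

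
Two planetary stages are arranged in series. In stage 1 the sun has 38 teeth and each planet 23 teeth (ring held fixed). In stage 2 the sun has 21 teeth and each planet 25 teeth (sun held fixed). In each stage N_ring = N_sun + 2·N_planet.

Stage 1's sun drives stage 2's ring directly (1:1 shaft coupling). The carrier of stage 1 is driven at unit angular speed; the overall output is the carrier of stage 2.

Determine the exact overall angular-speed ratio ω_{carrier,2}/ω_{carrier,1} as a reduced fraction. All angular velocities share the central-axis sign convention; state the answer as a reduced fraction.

4331/1748

Stage 1: N_ring = 38 + 2·23 = 84
Stage 1: 38(ω_s−ω_c) = −84(ω_r−ω_c),  ω_r=0, ω_c=1
Stage 1: ω_s = 1 − (84/38)(0−1) = 61/19
  ⇒ ω_s¹/ω_c¹ = 61/19
Stage 2: N_ring = 21 + 2·25 = 71
Stage 2: 21(ω_s−ω_c) = −71(ω_r−ω_c),  ω_s=0, ω_r=1
Stage 2: 21(0−ω_c) = −71(1−ω_c)  ⇒  92ω_c = 71  ⇒  ω_c = 71/92
  ⇒ ω_c²/ω_r² = 71/92
Coupling ω_r² = ω_s¹ ⇒ overall = 61/19 × 71/92 = 4331/1748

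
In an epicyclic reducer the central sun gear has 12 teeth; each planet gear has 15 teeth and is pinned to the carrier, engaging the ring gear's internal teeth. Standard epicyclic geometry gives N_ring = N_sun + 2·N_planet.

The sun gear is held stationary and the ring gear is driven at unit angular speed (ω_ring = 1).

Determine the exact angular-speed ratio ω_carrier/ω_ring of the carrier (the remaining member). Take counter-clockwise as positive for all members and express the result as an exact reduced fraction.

7/9

N_ring = 12 + 2·15 = 42
12(ω_s−ω_c) = −42(ω_r−ω_c),  ω_s=0, ω_r=1
12(0−ω_c) = −42(1−ω_c)  ⇒  54ω_c = 42  ⇒  ω_c = 7/9
ω_c/ω_r = 7/9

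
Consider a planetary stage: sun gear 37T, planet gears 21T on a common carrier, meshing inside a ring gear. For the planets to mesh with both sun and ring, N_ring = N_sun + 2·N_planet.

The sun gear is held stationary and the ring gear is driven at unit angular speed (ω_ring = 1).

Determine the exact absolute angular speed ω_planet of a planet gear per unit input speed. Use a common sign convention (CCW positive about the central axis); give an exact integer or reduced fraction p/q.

79/42

N_ring = 37 + 2·21 = 79
37(ω_s−ω_c) = −79(ω_r−ω_c),  ω_s=0, ω_r=1
37(0−ω_c) = −79(1−ω_c)  ⇒  116ω_c = 79  ⇒  ω_c = 79/116
sun–planet: 37·(0−79/116) = −21·(ω_p−ω_c)  ⇒  ω_p−ω_c = −(37/21)·(-79/116) = 2923/2436
ω_p = 79/116 + 2923/2436 = 79/42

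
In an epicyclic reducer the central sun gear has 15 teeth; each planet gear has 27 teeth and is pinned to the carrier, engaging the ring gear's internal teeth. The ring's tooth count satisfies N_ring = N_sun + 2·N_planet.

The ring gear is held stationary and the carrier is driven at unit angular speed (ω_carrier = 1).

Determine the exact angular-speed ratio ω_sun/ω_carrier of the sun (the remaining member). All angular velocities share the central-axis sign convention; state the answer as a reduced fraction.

N_ring = 15 + 2·27 = 69
15(ω_s−ω_c) = −69(ω_r−ω_c),  ω_r=0, ω_c=1
ω_s = 1 − (69/15)(0−1) = 28/5
ω_s/ω_c = 28/5

28/5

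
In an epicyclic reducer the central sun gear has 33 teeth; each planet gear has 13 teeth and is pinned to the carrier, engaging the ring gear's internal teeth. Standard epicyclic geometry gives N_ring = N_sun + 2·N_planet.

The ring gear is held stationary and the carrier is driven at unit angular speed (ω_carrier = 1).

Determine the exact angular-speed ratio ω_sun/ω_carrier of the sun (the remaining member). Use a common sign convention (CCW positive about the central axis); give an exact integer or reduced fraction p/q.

92/33

N_ring = 33 + 2·13 = 59
33(ω_s−ω_c) = −59(ω_r−ω_c),  ω_r=0, ω_c=1
ω_s = 1 − (59/33)(0−1) = 92/33
ω_s/ω_c = 92/33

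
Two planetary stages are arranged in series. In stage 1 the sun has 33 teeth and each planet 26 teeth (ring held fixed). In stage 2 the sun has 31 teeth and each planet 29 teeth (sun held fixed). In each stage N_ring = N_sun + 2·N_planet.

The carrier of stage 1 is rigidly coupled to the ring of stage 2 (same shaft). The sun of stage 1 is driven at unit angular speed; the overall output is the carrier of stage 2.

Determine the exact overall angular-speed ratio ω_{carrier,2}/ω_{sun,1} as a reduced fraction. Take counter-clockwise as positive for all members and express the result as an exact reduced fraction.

979/4720

Stage 1: N_ring = 33 + 2·26 = 85
Stage 1: 33(ω_s−ω_c) = −85(ω_r−ω_c),  ω_r=0, ω_s=1
Stage 1: 33(1−ω_c) = −85(0−ω_c)  ⇒  118ω_c = 33  ⇒  ω_c = 33/118
  ⇒ ω_c¹/ω_s¹ = 33/118
Stage 2: N_ring = 31 + 2·29 = 89
Stage 2: 31(ω_s−ω_c) = −89(ω_r−ω_c),  ω_s=0, ω_r=1
Stage 2: 31(0−ω_c) = −89(1−ω_c)  ⇒  120ω_c = 89  ⇒  ω_c = 89/120
  ⇒ ω_c²/ω_r² = 89/120
Coupling ω_r² = ω_c¹ ⇒ overall = 33/118 × 89/120 = 979/4720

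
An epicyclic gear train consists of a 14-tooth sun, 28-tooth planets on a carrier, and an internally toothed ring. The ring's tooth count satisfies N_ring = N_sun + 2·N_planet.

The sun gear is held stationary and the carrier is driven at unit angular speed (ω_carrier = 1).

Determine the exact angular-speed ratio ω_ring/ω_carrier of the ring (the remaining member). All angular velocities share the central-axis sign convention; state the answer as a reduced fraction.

N_ring = 14 + 2·28 = 70
14(ω_s−ω_c) = −70(ω_r−ω_c),  ω_s=0, ω_c=1
ω_r = 1 − (14/70)(0−1) = 6/5
ω_r/ω_c = 6/5

6/5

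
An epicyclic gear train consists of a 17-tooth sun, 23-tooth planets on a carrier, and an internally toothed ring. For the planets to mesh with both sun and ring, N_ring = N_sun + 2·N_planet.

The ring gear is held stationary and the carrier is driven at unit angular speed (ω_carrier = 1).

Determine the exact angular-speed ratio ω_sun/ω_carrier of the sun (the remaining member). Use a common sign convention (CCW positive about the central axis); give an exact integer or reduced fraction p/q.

80/17

N_ring = 17 + 2·23 = 63
17(ω_s−ω_c) = −63(ω_r−ω_c),  ω_r=0, ω_c=1
ω_s = 1 − (63/17)(0−1) = 80/17
ω_s/ω_c = 80/17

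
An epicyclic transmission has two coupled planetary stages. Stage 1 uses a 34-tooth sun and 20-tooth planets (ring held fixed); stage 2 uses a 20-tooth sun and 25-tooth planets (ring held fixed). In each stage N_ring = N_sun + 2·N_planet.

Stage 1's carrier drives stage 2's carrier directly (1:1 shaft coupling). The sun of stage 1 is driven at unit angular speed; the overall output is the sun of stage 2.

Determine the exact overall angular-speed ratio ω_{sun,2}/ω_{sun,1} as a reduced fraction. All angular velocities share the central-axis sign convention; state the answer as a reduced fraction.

Stage 1: N_ring = 34 + 2·20 = 74
Stage 1: 34(ω_s−ω_c) = −74(ω_r−ω_c),  ω_r=0, ω_s=1
Stage 1: 34(1−ω_c) = −74(0−ω_c)  ⇒  108ω_c = 34  ⇒  ω_c = 17/54
  ⇒ ω_c¹/ω_s¹ = 17/54
Stage 2: N_ring = 20 + 2·25 = 70
Stage 2: 20(ω_s−ω_c) = −70(ω_r−ω_c),  ω_r=0, ω_c=1
Stage 2: ω_s = 1 − (70/20)(0−1) = 9/2
  ⇒ ω_s²/ω_c² = 9/2
Coupling ω_c² = ω_c¹ ⇒ overall = 17/54 × 9/2 = 17/12

17/12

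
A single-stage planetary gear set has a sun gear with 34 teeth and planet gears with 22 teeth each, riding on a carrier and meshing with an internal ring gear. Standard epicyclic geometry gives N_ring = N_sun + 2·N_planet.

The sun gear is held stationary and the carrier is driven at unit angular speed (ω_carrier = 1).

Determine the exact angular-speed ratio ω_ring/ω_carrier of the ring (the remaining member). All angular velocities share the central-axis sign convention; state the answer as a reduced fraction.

N_ring = 34 + 2·22 = 78
34(ω_s−ω_c) = −78(ω_r−ω_c),  ω_s=0, ω_c=1
ω_r = 1 − (34/78)(0−1) = 56/39
ω_r/ω_c = 56/39

56/39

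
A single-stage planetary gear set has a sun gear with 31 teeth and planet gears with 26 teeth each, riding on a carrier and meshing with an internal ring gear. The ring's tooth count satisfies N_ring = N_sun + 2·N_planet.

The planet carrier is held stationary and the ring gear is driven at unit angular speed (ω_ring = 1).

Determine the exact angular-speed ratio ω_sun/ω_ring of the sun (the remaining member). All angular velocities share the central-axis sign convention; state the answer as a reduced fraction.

N_ring = 31 + 2·26 = 83
31(ω_s−ω_c) = −83(ω_r−ω_c),  ω_c=0, ω_r=1
ω_s = 0 − (83/31)(1−0) = -83/31
ω_s/ω_r = -83/31

-83/31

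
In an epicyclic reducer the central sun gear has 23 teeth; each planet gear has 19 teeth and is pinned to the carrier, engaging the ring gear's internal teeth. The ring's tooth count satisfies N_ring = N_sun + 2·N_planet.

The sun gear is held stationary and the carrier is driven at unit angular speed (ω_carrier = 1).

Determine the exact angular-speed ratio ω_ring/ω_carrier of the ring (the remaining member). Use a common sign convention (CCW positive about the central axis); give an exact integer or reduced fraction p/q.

N_ring = 23 + 2·19 = 61
23(ω_s−ω_c) = −61(ω_r−ω_c),  ω_s=0, ω_c=1
ω_r = 1 − (23/61)(0−1) = 84/61
ω_r/ω_c = 84/61

84/61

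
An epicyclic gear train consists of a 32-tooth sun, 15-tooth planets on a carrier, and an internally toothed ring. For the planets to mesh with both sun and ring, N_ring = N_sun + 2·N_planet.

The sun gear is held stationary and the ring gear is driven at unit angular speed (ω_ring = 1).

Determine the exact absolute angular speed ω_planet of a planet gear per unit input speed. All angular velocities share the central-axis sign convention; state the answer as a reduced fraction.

31/15

N_ring = 32 + 2·15 = 62
32(ω_s−ω_c) = −62(ω_r−ω_c),  ω_s=0, ω_r=1
32(0−ω_c) = −62(1−ω_c)  ⇒  94ω_c = 62  ⇒  ω_c = 31/47
sun–planet: 32·(0−31/47) = −15·(ω_p−ω_c)  ⇒  ω_p−ω_c = −(32/15)·(-31/47) = 992/705
ω_p = 31/47 + 992/705 = 31/15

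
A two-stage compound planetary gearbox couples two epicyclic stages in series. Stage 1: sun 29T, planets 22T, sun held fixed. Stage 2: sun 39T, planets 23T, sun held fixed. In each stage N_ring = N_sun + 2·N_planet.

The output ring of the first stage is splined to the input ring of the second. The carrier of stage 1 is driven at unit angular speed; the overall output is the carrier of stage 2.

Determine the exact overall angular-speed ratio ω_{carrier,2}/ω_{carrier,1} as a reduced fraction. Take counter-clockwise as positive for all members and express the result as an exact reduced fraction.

Stage 1: N_ring = 29 + 2·22 = 73
Stage 1: 29(ω_s−ω_c) = −73(ω_r−ω_c),  ω_s=0, ω_c=1
Stage 1: ω_r = 1 − (29/73)(0−1) = 102/73
  ⇒ ω_r¹/ω_c¹ = 102/73
Stage 2: N_ring = 39 + 2·23 = 85
Stage 2: 39(ω_s−ω_c) = −85(ω_r−ω_c),  ω_s=0, ω_r=1
Stage 2: 39(0−ω_c) = −85(1−ω_c)  ⇒  124ω_c = 85  ⇒  ω_c = 85/124
  ⇒ ω_c²/ω_r² = 85/124
Coupling ω_r² = ω_r¹ ⇒ overall = 102/73 × 85/124 = 4335/4526

4335/4526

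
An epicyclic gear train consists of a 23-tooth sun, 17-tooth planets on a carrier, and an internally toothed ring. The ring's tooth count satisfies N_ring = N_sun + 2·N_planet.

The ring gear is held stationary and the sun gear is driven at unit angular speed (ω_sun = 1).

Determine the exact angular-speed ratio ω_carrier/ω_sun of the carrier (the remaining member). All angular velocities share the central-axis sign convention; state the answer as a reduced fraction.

23/80

N_ring = 23 + 2·17 = 57
23(ω_s−ω_c) = −57(ω_r−ω_c),  ω_r=0, ω_s=1
23(1−ω_c) = −57(0−ω_c)  ⇒  80ω_c = 23  ⇒  ω_c = 23/80
ω_c/ω_s = 23/80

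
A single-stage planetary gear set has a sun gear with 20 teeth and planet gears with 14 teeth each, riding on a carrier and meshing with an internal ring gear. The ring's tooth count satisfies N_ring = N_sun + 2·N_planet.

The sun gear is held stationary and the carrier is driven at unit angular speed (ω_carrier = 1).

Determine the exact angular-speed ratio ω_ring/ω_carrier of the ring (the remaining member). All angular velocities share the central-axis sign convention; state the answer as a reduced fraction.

N_ring = 20 + 2·14 = 48
20(ω_s−ω_c) = −48(ω_r−ω_c),  ω_s=0, ω_c=1
ω_r = 1 − (20/48)(0−1) = 17/12
ω_r/ω_c = 17/12

17/12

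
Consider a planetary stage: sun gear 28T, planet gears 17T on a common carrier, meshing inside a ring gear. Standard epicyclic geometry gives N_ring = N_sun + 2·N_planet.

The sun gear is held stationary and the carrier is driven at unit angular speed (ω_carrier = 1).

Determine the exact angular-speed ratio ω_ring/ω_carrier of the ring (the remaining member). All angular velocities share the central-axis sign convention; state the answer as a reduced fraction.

45/31

N_ring = 28 + 2·17 = 62
28(ω_s−ω_c) = −62(ω_r−ω_c),  ω_s=0, ω_c=1
ω_r = 1 − (28/62)(0−1) = 45/31
ω_r/ω_c = 45/31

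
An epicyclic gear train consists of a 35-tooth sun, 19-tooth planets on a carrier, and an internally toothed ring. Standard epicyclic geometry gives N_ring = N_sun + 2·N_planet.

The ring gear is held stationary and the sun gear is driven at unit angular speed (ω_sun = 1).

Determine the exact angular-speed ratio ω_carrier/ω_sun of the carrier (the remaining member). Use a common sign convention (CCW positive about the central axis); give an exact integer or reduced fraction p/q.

N_ring = 35 + 2·19 = 73
35(ω_s−ω_c) = −73(ω_r−ω_c),  ω_r=0, ω_s=1
35(1−ω_c) = −73(0−ω_c)  ⇒  108ω_c = 35  ⇒  ω_c = 35/108
ω_c/ω_s = 35/108

35/108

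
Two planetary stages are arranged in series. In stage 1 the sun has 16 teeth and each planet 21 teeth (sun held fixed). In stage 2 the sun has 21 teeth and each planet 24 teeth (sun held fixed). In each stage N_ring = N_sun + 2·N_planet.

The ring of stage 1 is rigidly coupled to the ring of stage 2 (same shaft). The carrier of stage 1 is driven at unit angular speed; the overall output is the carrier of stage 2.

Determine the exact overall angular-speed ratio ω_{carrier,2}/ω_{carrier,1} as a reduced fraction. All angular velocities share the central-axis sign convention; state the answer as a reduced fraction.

851/870

Stage 1: N_ring = 16 + 2·21 = 58
Stage 1: 16(ω_s−ω_c) = −58(ω_r−ω_c),  ω_s=0, ω_c=1
Stage 1: ω_r = 1 − (16/58)(0−1) = 37/29
  ⇒ ω_r¹/ω_c¹ = 37/29
Stage 2: N_ring = 21 + 2·24 = 69
Stage 2: 21(ω_s−ω_c) = −69(ω_r−ω_c),  ω_s=0, ω_r=1
Stage 2: 21(0−ω_c) = −69(1−ω_c)  ⇒  90ω_c = 69  ⇒  ω_c = 23/30
  ⇒ ω_c²/ω_r² = 23/30
Coupling ω_r² = ω_r¹ ⇒ overall = 37/29 × 23/30 = 851/870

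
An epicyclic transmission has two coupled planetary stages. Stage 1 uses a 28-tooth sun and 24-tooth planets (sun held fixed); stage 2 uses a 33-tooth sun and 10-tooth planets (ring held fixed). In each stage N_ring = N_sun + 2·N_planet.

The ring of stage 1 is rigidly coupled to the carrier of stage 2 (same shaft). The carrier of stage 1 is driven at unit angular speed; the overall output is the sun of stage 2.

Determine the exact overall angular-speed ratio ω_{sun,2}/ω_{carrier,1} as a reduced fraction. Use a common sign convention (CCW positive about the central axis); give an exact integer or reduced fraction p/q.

Stage 1: N_ring = 28 + 2·24 = 76
Stage 1: 28(ω_s−ω_c) = −76(ω_r−ω_c),  ω_s=0, ω_c=1
Stage 1: ω_r = 1 − (28/76)(0−1) = 26/19
  ⇒ ω_r¹/ω_c¹ = 26/19
Stage 2: N_ring = 33 + 2·10 = 53
Stage 2: 33(ω_s−ω_c) = −53(ω_r−ω_c),  ω_r=0, ω_c=1
Stage 2: ω_s = 1 − (53/33)(0−1) = 86/33
  ⇒ ω_s²/ω_c² = 86/33
Coupling ω_c² = ω_r¹ ⇒ overall = 26/19 × 86/33 = 2236/627

2236/627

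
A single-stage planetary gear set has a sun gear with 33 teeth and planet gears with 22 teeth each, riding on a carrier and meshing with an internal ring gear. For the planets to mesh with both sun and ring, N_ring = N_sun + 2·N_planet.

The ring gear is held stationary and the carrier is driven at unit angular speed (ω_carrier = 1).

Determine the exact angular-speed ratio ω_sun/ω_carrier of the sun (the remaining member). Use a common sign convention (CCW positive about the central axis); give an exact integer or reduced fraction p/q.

N_ring = 33 + 2·22 = 77
33(ω_s−ω_c) = −77(ω_r−ω_c),  ω_r=0, ω_c=1
ω_s = 1 − (77/33)(0−1) = 10/3
ω_s/ω_c = 10/3

10/3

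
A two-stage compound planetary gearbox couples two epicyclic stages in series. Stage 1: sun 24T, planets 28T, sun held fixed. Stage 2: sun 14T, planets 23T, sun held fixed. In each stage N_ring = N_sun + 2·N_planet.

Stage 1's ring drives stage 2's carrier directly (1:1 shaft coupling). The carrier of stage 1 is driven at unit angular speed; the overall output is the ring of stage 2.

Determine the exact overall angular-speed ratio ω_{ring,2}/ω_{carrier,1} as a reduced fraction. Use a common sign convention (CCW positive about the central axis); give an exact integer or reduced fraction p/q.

481/300

Stage 1: N_ring = 24 + 2·28 = 80
Stage 1: 24(ω_s−ω_c) = −80(ω_r−ω_c),  ω_s=0, ω_c=1
Stage 1: ω_r = 1 − (24/80)(0−1) = 13/10
  ⇒ ω_r¹/ω_c¹ = 13/10
Stage 2: N_ring = 14 + 2·23 = 60
Stage 2: 14(ω_s−ω_c) = −60(ω_r−ω_c),  ω_s=0, ω_c=1
Stage 2: ω_r = 1 − (14/60)(0−1) = 37/30
  ⇒ ω_r²/ω_c² = 37/30
Coupling ω_c² = ω_r¹ ⇒ overall = 13/10 × 37/30 = 481/300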